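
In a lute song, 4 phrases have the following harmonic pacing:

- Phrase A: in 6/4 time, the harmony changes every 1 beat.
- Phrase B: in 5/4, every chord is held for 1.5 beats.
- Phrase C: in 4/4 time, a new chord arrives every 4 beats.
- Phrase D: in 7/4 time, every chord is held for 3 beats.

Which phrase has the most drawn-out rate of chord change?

A: each chord is 1 beat in 6/4, so 6 per bar.
B: each chord is 1.5 beats in 5/4, so 10/3 per bar.
C: each chord is 4 beats in 4/4, so 1 per bar.
D: each chord is 3 beats in 7/4, so 7/3 per bar.
Slowest is C at 1 chords/bar.

Phrase C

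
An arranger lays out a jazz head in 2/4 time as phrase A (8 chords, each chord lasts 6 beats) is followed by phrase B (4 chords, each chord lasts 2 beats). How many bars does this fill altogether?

A: 8 × 6 = 48 beats = 24 bars.
B: 4 × 2 = 8 beats = 4 bars.
Total: 24 + 4 = 28 bars.

28 bars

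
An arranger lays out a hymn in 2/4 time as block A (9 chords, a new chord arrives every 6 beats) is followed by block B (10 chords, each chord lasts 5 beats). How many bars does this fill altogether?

52 bars

A: 9 × 6 = 54 beats = 27 bars.
B: 10 × 5 = 50 beats = 25 bars.
Total: 27 + 25 = 52 bars.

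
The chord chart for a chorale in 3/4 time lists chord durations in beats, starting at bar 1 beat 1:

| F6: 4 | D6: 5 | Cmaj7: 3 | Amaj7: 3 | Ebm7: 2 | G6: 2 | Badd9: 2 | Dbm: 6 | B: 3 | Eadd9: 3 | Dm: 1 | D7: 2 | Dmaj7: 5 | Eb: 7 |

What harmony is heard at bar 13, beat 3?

Beat 3 of bar 13 is beat (13−1)×3 + 3 = 39 overall.
Running totals: F6 ends at 4, D6 ends at 9, Cmaj7 ends at 12, Amaj7 ends at 15, Ebm7 ends at 17, G6 ends at 19, Badd9 ends at 21, Dbm ends at 27, B ends at 30, Eadd9 ends at 33, Dm ends at 34, D7 ends at 36, Dmaj7 ends at 41.
Beat 39 falls within Dmaj7.

Dmaj7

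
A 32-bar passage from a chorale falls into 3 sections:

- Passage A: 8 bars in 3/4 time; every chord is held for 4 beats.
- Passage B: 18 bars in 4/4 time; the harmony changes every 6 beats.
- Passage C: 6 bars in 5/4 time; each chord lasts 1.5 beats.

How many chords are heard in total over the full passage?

38 chords

A: 8·3 = 24 beats, 24/4 = 6 chords.
B: 18·4 = 72 beats, 72/6 = 12 chords.
C: 6·5 = 30 beats, 30/1.5 = 20 chords.
Total: 6 + 12 + 20 = 38.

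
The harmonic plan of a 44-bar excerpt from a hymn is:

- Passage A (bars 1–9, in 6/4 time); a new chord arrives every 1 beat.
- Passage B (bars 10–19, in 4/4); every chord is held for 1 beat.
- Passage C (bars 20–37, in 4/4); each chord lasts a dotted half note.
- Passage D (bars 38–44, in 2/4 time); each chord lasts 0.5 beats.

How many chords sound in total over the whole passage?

A: 9·6 = 54 beats, 54/1 = 54 chords.
B: 10·4 = 40 beats, 40/1 = 40 chords.
C: 18·4 = 72 beats, 72/3 = 24 chords.
D: 7·2 = 14 beats, 14/0.5 = 28 chords.
Total: 54 + 40 + 24 + 28 = 146.

146 chords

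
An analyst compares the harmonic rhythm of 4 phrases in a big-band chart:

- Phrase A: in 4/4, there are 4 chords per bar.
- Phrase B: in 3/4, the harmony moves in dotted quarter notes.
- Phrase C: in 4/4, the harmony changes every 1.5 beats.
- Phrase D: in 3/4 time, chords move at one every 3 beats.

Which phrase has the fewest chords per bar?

Phrase D

A: 4/1 = 4 chords/bar.
B: 3/1.5 = 2 chords/bar.
C: 4/1.5 = 8/3 chords/bar.
D: 3/3 = 1 chord/bar.
Slowest is D at 1 chords/bar.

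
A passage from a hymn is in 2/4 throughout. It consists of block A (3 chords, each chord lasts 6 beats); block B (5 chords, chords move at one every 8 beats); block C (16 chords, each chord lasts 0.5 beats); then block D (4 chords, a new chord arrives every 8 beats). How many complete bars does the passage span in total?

49 bars

A: 3 × 6 = 18 beats = 9 bars.
B: 5 × 8 = 40 beats = 20 bars.
C: 16 × 0.5 = 8 beats = 4 bars.
D: 4 × 8 = 32 beats = 16 bars.
Total: 9 + 20 + 4 + 16 = 49 bars.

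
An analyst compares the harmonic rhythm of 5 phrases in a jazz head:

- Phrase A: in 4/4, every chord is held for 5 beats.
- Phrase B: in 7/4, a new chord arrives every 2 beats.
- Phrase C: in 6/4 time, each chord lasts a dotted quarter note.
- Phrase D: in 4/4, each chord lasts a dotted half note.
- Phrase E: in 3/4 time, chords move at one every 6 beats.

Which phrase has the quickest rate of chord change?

Phrase C

A: 4/5 = 0.8 chords/bar.
B: 7/2 = 3.5 chords/bar.
C: 6/1.5 = 4 chords/bar.
D: 4/3 = 4/3 chords/bar.
E: 3/6 = 0.5 chords/bar.
Fastest is C at 4 chords/bar.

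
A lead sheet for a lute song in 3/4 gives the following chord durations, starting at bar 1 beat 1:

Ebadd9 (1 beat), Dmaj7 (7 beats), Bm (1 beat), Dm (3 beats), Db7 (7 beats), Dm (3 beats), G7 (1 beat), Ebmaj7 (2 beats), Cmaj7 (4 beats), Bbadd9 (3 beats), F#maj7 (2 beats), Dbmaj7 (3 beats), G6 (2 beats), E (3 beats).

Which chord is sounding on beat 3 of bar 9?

Beat 3 of bar 9 is beat (9−1)×3 + 3 = 27 overall.
Running totals: Ebadd9 ends at 1, Dmaj7 ends at 8, Bm ends at 9, Dm ends at 12, Db7 ends at 19, Dm ends at 22, G7 ends at 23, Ebmaj7 ends at 25, Cmaj7 ends at 29.
Beat 27 falls within Cmaj7.

Cmaj7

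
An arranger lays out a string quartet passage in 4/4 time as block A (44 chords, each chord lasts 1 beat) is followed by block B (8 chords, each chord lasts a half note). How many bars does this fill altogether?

15 bars

A: 44 × 1 = 44 beats = 11 bars.
B: 8 × 2 = 16 beats = 4 bars.
Total: 11 + 4 = 15 bars.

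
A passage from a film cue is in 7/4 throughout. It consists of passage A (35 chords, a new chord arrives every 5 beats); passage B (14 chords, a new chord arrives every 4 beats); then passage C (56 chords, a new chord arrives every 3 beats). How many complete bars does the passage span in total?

57 bars

A: 35 × 5 = 175 beats = 25 bars.
B: 14 × 4 = 56 beats = 8 bars.
C: 56 × 3 = 168 beats = 24 bars.
Total: 25 + 8 + 24 = 57 bars.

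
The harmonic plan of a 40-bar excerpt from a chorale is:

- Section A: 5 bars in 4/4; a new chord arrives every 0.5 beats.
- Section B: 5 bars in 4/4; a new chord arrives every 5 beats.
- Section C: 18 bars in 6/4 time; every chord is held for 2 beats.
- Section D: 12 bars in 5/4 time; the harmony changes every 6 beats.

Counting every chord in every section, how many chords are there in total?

108 chords

A: 5·4 = 20 beats, 20/0.5 = 40 chords.
B: 5·4 = 20 beats, 20/5 = 4 chords.
C: 18·6 = 108 beats, 108/2 = 54 chords.
D: 12·5 = 60 beats, 60/6 = 10 chords.
Total: 40 + 4 + 54 + 10 = 108.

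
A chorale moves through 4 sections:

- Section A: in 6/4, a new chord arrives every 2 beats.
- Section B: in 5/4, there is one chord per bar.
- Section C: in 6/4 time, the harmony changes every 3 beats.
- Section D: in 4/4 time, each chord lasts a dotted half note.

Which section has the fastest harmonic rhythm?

Section A

A: each chord is 2 beats in 6/4, so 3 per bar.
B: each chord is 5 beats in 5/4, so 1 per bar.
C: each chord is 3 beats in 6/4, so 2 per bar.
D: each chord is 3 beats in 4/4, so 4/3 per bar.
Fastest is A at 3 chords/bar.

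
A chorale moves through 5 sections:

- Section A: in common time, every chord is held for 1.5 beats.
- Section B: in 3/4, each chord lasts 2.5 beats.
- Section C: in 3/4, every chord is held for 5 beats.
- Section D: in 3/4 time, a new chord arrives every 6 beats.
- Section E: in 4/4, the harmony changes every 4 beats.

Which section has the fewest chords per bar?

A: 4 beats/bar ÷ 1.5 beats/chord = 8/3 chords/bar.
B: 3 beats/bar ÷ 2.5 beats/chord = 1.2 chords/bar.
C: 3 beats/bar ÷ 5 beats/chord = 0.6 chords/bar.
D: 3 beats/bar ÷ 6 beats/chord = 0.5 chords/bar.
E: 4 beats/bar ÷ 4 beats/chord = 1 chord/bar.
Slowest is D at 0.5 chords/bar.

Section D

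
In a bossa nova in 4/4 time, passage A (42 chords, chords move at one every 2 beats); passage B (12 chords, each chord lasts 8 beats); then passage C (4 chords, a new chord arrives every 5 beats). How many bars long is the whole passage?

A: 42 × 2 = 84 beats = 21 bars.
B: 12 × 8 = 96 beats = 24 bars.
C: 4 × 5 = 20 beats = 5 bars.
Total: 21 + 24 + 5 = 50 bars.

50 bars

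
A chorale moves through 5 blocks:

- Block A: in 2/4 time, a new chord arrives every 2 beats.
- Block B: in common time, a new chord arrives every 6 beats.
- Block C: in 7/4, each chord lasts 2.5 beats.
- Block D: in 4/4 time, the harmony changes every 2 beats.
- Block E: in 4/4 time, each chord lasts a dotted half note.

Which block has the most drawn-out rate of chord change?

A: each chord is 2 beats in 2/4, so 1 per bar.
B: each chord is 6 beats in 4/4, so 2/3 per bar.
C: each chord is 2.5 beats in 7/4, so 2.8 per bar.
D: each chord is 2 beats in 4/4, so 2 per bar.
E: each chord is 3 beats in 4/4, so 4/3 per bar.
Slowest is B at 2/3 chords/bar.

Block B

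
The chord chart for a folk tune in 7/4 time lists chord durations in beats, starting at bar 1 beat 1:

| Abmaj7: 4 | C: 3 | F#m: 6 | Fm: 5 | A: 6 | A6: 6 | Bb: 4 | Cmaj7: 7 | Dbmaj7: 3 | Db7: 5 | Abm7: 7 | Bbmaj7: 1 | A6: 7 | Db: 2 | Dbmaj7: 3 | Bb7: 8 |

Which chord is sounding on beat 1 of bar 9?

Bbmaj7

Beat 1 of bar 9 is beat (9−1)×7 + 1 = 57 overall.
Running totals: Abmaj7 ends at 4, C ends at 7, F#m ends at 13, Fm ends at 18, A ends at 24, A6 ends at 30, Bb ends at 34, Cmaj7 ends at 41, Dbmaj7 ends at 44, Db7 ends at 49, Abm7 ends at 56, Bbmaj7 ends at 57.
Beat 57 falls within Bbmaj7.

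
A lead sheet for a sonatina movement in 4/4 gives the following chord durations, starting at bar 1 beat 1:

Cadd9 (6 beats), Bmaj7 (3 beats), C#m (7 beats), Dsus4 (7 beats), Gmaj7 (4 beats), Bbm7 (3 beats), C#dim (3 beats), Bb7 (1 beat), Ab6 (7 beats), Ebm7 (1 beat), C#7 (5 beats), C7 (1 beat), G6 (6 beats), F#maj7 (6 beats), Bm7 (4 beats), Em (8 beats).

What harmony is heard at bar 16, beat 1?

Bm7

Beat 1 of bar 16 is beat (16−1)×4 + 1 = 61 overall.
Running totals: Cadd9 ends at 6, Bmaj7 ends at 9, C#m ends at 16, Dsus4 ends at 23, Gmaj7 ends at 27, Bbm7 ends at 30, C#dim ends at 33, Bb7 ends at 34, Ab6 ends at 41, Ebm7 ends at 42, C#7 ends at 47, C7 ends at 48, G6 ends at 54, F#maj7 ends at 60, Bm7 ends at 64.
Beat 61 falls within Bm7.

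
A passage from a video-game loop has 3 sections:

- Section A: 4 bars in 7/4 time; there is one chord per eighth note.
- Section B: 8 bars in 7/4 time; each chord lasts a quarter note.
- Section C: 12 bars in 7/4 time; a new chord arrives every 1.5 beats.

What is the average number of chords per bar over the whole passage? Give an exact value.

7 chords per bar

A: 4 × 7 = 28 beats ÷ 0.5 = 56 chords.
B: 8 × 7 = 56 beats ÷ 1 = 56 chords.
C: 12 × 7 = 84 beats ÷ 1.5 = 56 chords.
Overall: 168 chords over 24 bars → 168/24 = 7 chords per bar.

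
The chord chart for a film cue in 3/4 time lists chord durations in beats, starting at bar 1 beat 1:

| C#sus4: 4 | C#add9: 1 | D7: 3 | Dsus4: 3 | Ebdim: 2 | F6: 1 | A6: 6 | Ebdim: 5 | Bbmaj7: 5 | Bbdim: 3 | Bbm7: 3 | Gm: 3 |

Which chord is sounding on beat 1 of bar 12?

Bbm7

Beat 1 of bar 12 is beat (12−1)×3 + 1 = 34 overall.
Running totals: C#sus4 ends at 4, C#add9 ends at 5, D7 ends at 8, Dsus4 ends at 11, Ebdim ends at 13, F6 ends at 14, A6 ends at 20, Ebdim ends at 25, Bbmaj7 ends at 30, Bbdim ends at 33, Bbm7 ends at 36.
Beat 34 falls within Bbm7.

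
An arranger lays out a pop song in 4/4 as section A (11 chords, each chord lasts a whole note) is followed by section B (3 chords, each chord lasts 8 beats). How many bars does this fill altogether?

17 bars

A: 11 × 4 = 44 beats = 11 bars.
B: 3 × 8 = 24 beats = 6 bars.
Total: 11 + 6 = 17 bars.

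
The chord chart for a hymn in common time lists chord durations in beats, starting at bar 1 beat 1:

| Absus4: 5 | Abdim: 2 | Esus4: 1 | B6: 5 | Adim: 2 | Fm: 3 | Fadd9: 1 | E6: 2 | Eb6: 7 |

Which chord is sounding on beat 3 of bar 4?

Adim

Beat 3 of bar 4 is beat (4−1)×4 + 3 = 15 overall.
Running totals: Absus4 ends at 5, Abdim ends at 7, Esus4 ends at 8, B6 ends at 13, Adim ends at 15.
Beat 15 falls within Adim.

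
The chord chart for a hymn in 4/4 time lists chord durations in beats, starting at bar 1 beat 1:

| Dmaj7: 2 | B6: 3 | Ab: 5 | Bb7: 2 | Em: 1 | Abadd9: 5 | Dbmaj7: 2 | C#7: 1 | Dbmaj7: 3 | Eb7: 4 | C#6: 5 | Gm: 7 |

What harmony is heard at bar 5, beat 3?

Dbmaj7

Beat 3 of bar 5 is beat (5−1)×4 + 3 = 19 overall.
Running totals: Dmaj7 ends at 2, B6 ends at 5, Ab ends at 10, Bb7 ends at 12, Em ends at 13, Abadd9 ends at 18, Dbmaj7 ends at 20.
Beat 19 falls within Dbmaj7.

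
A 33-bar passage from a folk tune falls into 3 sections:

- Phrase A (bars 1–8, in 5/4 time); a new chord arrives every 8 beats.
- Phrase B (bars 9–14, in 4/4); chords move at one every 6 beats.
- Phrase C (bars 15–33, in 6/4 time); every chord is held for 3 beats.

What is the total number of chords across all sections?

47 chords

A has 40 beats and chords last 8 each, so 5 chords.
B has 24 beats and chords last 6 each, so 4 chords.
C has 114 beats and chords last 3 each, so 38 chords.
Total: 5 + 4 + 38 = 47.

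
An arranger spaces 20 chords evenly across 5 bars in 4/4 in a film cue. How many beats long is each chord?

5 bars × 4 beats/bar = 20 beats total.
20 beats ÷ 20 chords = 1 beats per chord.
(That is a quarter note.)

1 beat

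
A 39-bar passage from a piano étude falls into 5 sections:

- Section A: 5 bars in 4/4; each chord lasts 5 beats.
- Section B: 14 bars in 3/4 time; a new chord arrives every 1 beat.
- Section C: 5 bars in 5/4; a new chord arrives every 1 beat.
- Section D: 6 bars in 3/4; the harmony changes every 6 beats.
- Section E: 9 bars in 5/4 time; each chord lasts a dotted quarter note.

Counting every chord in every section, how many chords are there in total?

104 chords

A: 5 bars × 4 beats = 20 beats; 5 beats/chord → 4 chords.
B: 14 bars × 3 beats = 42 beats; 1 beat/chord → 42 chords.
C: 5 bars × 5 beats = 25 beats; 1 beat/chord → 25 chords.
D: 6 bars × 3 beats = 18 beats; 6 beats/chord → 3 chords.
E: 9 bars × 5 beats = 45 beats; 1.5 beats/chord → 30 chords.
Total: 4 + 42 + 25 + 3 + 30 = 104.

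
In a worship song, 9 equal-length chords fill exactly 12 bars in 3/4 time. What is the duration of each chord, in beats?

4 beats

12 bars × 3 beats/bar = 36 beats total.
36 beats ÷ 9 chords = 4 beats per chord.
(That is a whole note.)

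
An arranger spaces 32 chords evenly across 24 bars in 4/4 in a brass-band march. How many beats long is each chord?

3 beats

24 bars × 4 beats/bar = 96 beats total.
96 beats ÷ 32 chords = 3 beats per chord.
(That is a dotted half note.)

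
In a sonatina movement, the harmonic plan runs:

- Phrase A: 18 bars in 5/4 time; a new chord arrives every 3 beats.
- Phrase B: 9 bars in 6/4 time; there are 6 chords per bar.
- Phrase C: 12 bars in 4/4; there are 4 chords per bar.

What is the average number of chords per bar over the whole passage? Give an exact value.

A: 18 × 5 = 90 beats ÷ 3 = 30 chords.
B: 9 × 6 = 54 beats ÷ 1 = 54 chords.
C: 12 × 4 = 48 beats ÷ 1 = 48 chords.
Overall: 132 chords over 39 bars → 132/39 = 44/13 chords per bar.

44/13 chords per bar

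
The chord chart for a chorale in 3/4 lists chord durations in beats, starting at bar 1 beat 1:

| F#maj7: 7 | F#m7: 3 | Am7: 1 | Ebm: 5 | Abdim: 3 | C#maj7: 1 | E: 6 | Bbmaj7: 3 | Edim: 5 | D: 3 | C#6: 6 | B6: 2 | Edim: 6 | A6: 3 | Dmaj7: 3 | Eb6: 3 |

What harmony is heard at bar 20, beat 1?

Beat 1 of bar 20 is beat (20−1)×3 + 1 = 58 overall.
Running totals: F#maj7 ends at 7, F#m7 ends at 10, Am7 ends at 11, Ebm ends at 16, Abdim ends at 19, C#maj7 ends at 20, E ends at 26, Bbmaj7 ends at 29, Edim ends at 34, D ends at 37, C#6 ends at 43, B6 ends at 45, Edim ends at 51, A6 ends at 54, Dmaj7 ends at 57, Eb6 ends at 60.
Beat 58 falls within Eb6.

Eb6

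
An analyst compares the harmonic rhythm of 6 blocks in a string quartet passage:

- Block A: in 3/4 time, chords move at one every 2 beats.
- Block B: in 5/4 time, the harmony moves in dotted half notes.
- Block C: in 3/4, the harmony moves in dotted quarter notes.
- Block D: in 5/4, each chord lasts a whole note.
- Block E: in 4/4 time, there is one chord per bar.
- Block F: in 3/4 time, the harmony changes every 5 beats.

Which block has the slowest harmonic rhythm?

Block F

A: 3 beats/bar ÷ 2 beats/chord = 1.5 chords/bar.
B: 5 beats/bar ÷ 3 beats/chord = 5/3 chords/bar.
C: 3 beats/bar ÷ 1.5 beats/chord = 2 chords/bar.
D: 5 beats/bar ÷ 4 beats/chord = 1.25 chords/bar.
E: 4 beats/bar ÷ 4 beats/chord = 1 chord/bar.
F: 3 beats/bar ÷ 5 beats/chord = 0.6 chords/bar.
Slowest is F at 0.6 chords/bar.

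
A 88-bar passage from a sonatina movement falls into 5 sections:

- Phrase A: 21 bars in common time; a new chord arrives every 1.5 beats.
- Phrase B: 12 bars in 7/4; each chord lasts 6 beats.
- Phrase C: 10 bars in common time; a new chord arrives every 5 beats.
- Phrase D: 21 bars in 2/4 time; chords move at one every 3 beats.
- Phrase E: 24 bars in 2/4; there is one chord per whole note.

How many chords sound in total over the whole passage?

104 chords

A: 21·4 = 84 beats, 84/1.5 = 56 chords.
B: 12·7 = 84 beats, 84/6 = 14 chords.
C: 10·4 = 40 beats, 40/5 = 8 chords.
D: 21·2 = 42 beats, 42/3 = 14 chords.
E: 24·2 = 48 beats, 48/4 = 12 chords.
Total: 56 + 14 + 8 + 14 + 12 = 104.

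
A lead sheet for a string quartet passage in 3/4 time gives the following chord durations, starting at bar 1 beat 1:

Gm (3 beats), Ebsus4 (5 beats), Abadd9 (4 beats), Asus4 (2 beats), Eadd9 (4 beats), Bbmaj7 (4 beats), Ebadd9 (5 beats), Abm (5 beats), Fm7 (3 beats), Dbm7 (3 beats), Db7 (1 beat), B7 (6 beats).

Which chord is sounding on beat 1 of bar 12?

Beat 1 of bar 12 is beat (12−1)×3 + 1 = 34 overall.
Running totals: Gm ends at 3, Ebsus4 ends at 8, Abadd9 ends at 12, Asus4 ends at 14, Eadd9 ends at 18, Bbmaj7 ends at 22, Ebadd9 ends at 27, Abm ends at 32, Fm7 ends at 35.
Beat 34 falls within Fm7.

Fm7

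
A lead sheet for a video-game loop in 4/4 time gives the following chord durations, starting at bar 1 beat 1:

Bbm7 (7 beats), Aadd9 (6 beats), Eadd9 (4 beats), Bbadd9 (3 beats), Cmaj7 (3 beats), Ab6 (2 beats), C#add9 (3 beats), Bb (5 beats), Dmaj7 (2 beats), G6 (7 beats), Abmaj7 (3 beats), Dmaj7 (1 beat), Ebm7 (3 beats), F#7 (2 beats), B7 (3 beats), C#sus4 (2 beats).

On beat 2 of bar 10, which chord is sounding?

Beat 2 of bar 10 is beat (10−1)×4 + 2 = 38 overall.
Running totals: Bbm7 ends at 7, Aadd9 ends at 13, Eadd9 ends at 17, Bbadd9 ends at 20, Cmaj7 ends at 23, Ab6 ends at 25, C#add9 ends at 28, Bb ends at 33, Dmaj7 ends at 35, G6 ends at 42.
Beat 38 falls within G6.

G6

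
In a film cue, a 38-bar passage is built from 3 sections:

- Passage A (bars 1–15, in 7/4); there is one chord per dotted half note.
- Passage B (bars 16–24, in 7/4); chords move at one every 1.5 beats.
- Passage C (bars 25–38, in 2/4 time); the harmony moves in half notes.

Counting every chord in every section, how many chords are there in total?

A has 105 beats and chords last 3 each, so 35 chords.
B has 63 beats and chords last 1.5 each, so 42 chords.
C has 28 beats and chords last 2 each, so 14 chords.
Total: 35 + 42 + 14 = 91.

91 chords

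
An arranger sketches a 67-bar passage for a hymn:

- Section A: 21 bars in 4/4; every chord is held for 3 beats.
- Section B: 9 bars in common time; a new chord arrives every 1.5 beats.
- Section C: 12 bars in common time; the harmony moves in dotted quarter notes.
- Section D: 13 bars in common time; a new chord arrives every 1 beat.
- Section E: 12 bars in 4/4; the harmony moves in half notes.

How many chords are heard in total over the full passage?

A has 84 beats and chords last 3 each, so 28 chords.
B has 36 beats and chords last 1.5 each, so 24 chords.
C has 48 beats and chords last 1.5 each, so 32 chords.
D has 52 beats and chords last 1 each, so 52 chords.
E has 48 beats and chords last 2 each, so 24 chords.
Total: 28 + 24 + 32 + 52 + 24 = 160.

160 chords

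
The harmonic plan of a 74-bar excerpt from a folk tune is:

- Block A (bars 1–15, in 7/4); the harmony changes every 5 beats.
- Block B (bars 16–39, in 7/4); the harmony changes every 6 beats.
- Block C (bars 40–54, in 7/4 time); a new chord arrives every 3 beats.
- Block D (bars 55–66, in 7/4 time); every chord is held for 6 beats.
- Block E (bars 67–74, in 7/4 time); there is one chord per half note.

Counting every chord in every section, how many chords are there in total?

126 chords

A: 15·7 = 105 beats, 105/5 = 21 chords.
B: 24·7 = 168 beats, 168/6 = 28 chords.
C: 15·7 = 105 beats, 105/3 = 35 chords.
D: 12·7 = 84 beats, 84/6 = 14 chords.
E: 8·7 = 56 beats, 56/2 = 28 chords.
Total: 21 + 28 + 35 + 14 + 28 = 126.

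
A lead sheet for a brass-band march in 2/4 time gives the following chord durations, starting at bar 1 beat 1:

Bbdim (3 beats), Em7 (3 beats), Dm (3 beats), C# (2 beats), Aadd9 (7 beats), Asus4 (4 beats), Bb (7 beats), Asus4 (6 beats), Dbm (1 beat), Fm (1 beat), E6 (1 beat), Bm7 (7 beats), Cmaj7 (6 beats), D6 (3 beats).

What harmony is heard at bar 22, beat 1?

Beat 1 of bar 22 is beat (22−1)×2 + 1 = 43 overall.
Running totals: Bbdim ends at 3, Em7 ends at 6, Dm ends at 9, C# ends at 11, Aadd9 ends at 18, Asus4 ends at 22, Bb ends at 29, Asus4 ends at 35, Dbm ends at 36, Fm ends at 37, E6 ends at 38, Bm7 ends at 45.
Beat 43 falls within Bm7.

Bm7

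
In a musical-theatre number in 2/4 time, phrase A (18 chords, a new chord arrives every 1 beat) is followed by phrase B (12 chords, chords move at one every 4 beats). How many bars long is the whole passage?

33 bars

A: 18 × 1 = 18 beats = 9 bars.
B: 12 × 4 = 48 beats = 24 bars.
Total: 9 + 24 = 33 bars.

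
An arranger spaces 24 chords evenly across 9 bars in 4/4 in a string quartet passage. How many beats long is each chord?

9 bars × 4 beats/bar = 36 beats total.
36 beats ÷ 24 chords = 1.5 beats per chord.
(That is a dotted quarter note.)

1.5 beats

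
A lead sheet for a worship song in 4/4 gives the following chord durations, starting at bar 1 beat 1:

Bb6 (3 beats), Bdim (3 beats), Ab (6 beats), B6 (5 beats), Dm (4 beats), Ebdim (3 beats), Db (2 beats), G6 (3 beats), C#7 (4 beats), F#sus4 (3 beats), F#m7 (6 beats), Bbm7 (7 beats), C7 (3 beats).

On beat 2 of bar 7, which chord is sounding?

Beat 2 of bar 7 is beat (7−1)×4 + 2 = 26 overall.
Running totals: Bb6 ends at 3, Bdim ends at 6, Ab ends at 12, B6 ends at 17, Dm ends at 21, Ebdim ends at 24, Db ends at 26.
Beat 26 falls within Db.

Db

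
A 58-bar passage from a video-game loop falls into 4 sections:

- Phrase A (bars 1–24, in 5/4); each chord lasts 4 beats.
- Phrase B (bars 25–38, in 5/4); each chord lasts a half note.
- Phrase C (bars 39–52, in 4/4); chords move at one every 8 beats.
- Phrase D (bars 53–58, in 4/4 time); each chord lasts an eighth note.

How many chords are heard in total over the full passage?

A: 24·5 = 120 beats, 120/4 = 30 chords.
B: 14·5 = 70 beats, 70/2 = 35 chords.
C: 14·4 = 56 beats, 56/8 = 7 chords.
D: 6·4 = 24 beats, 24/0.5 = 48 chords.
Total: 30 + 35 + 7 + 48 = 120.

120 chords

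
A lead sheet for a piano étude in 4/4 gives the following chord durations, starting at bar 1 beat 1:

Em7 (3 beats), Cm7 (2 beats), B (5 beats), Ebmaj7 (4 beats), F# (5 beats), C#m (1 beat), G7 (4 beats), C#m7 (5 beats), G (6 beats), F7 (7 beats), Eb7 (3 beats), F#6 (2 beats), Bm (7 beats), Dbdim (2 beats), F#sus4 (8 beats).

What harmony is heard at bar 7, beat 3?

Beat 3 of bar 7 is beat (7−1)×4 + 3 = 27 overall.
Running totals: Em7 ends at 3, Cm7 ends at 5, B ends at 10, Ebmaj7 ends at 14, F# ends at 19, C#m ends at 20, G7 ends at 24, C#m7 ends at 29.
Beat 27 falls within C#m7.

C#m7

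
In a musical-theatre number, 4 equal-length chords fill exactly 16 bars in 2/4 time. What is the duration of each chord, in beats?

16 bars × 2 beats/bar = 32 beats total.
32 beats ÷ 4 chords = 8 beats per chord.

8 beats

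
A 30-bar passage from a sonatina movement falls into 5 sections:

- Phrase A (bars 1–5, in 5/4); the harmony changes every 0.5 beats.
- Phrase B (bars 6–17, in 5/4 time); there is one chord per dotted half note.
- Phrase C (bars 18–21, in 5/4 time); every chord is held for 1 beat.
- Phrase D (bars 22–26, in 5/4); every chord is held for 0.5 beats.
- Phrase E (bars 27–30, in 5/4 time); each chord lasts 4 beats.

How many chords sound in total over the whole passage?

145 chords

A: 5·5 = 25 beats, 25/0.5 = 50 chords.
B: 12·5 = 60 beats, 60/3 = 20 chords.
C: 4·5 = 20 beats, 20/1 = 20 chords.
D: 5·5 = 25 beats, 25/0.5 = 50 chords.
E: 4·5 = 20 beats, 20/4 = 5 chords.
Total: 50 + 20 + 20 + 50 + 5 = 145.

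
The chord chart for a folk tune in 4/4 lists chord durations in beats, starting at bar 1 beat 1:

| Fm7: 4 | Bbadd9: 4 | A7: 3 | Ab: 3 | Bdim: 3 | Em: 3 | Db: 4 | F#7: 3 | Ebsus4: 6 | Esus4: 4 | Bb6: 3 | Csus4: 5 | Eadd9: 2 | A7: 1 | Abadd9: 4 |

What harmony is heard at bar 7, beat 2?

Beat 2 of bar 7 is beat (7−1)×4 + 2 = 26 overall.
Running totals: Fm7 ends at 4, Bbadd9 ends at 8, A7 ends at 11, Ab ends at 14, Bdim ends at 17, Em ends at 20, Db ends at 24, F#7 ends at 27.
Beat 26 falls within F#7.

F#7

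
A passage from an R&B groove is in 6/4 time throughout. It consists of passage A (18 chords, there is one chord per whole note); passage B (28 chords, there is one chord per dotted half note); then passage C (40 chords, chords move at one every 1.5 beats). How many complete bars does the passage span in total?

A: 18 × 4 = 72 beats = 12 bars.
B: 28 × 3 = 84 beats = 14 bars.
C: 40 × 1.5 = 60 beats = 10 bars.
Total: 12 + 14 + 10 = 36 bars.

36 bars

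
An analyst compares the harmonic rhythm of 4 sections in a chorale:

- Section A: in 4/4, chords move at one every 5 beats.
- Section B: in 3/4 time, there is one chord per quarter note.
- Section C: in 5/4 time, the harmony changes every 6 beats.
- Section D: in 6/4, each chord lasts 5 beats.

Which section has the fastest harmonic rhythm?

A: each chord is 5 beats in 4/4, so 0.8 per bar.
B: each chord is 1 beat in 3/4, so 3 per bar.
C: each chord is 6 beats in 5/4, so 5/6 per bar.
D: each chord is 5 beats in 6/4, so 1.2 per bar.
Fastest is B at 3 chords/bar.

Section B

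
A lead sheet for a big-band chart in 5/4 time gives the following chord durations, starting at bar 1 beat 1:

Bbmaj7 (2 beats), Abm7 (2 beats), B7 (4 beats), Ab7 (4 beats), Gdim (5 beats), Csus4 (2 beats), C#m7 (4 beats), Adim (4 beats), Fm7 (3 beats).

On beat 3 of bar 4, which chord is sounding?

Beat 3 of bar 4 is beat (4−1)×5 + 3 = 18 overall.
Running totals: Bbmaj7 ends at 2, Abm7 ends at 4, B7 ends at 8, Ab7 ends at 12, Gdim ends at 17, Csus4 ends at 19.
Beat 18 falls within Csus4.

Csus4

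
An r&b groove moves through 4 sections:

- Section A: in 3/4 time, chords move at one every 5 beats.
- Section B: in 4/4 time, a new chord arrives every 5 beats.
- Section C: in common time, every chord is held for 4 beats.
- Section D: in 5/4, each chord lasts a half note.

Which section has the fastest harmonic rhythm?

Section D

A: each chord is 5 beats in 3/4, so 0.6 per bar.
B: each chord is 5 beats in 4/4, so 0.8 per bar.
C: each chord is 4 beats in 4/4, so 1 per bar.
D: each chord is 2 beats in 5/4, so 2.5 per bar.
Fastest is D at 2.5 chords/bar.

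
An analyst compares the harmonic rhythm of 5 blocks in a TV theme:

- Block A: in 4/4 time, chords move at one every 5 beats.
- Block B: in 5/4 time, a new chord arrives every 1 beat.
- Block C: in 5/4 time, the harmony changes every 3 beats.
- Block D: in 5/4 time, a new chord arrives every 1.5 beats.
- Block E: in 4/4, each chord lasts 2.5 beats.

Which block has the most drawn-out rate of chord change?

Block A

A: 4/5 = 0.8 chords/bar.
B: 5/1 = 5 chords/bar.
C: 5/3 = 5/3 chords/bar.
D: 5/1.5 = 10/3 chords/bar.
E: 4/2.5 = 1.6 chords/bar.
Slowest is A at 0.8 chords/bar.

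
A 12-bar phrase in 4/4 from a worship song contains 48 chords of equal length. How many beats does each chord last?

1 beat

12 bars × 4 beats/bar = 48 beats total.
48 beats ÷ 48 chords = 1 beats per chord.
(That is a quarter note.)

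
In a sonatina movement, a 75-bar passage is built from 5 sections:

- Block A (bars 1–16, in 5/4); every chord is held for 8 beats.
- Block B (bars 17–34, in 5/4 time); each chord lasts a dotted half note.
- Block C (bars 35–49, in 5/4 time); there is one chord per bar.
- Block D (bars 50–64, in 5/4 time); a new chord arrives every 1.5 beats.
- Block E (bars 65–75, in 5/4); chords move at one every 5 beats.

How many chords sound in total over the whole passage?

A: 16·5 = 80 beats, 80/8 = 10 chords.
B: 18·5 = 90 beats, 90/3 = 30 chords.
C: 15·5 = 75 beats, 75/5 = 15 chords.
D: 15·5 = 75 beats, 75/1.5 = 50 chords.
E: 11·5 = 55 beats, 55/5 = 11 chords.
Total: 10 + 30 + 15 + 50 + 11 = 116.

116 chords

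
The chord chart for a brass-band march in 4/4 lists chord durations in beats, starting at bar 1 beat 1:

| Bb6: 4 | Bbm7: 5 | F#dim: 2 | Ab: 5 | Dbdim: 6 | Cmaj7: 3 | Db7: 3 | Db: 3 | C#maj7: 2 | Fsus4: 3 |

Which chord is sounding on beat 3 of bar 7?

Beat 3 of bar 7 is beat (7−1)×4 + 3 = 27 overall.
Running totals: Bb6 ends at 4, Bbm7 ends at 9, F#dim ends at 11, Ab ends at 16, Dbdim ends at 22, Cmaj7 ends at 25, Db7 ends at 28.
Beat 27 falls within Db7.

Db7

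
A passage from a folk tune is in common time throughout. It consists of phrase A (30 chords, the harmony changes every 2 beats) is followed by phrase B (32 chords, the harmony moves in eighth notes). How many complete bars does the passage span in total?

19 bars

A: 30 × 2 = 60 beats = 15 bars.
B: 32 × 0.5 = 16 beats = 4 bars.
Total: 15 + 4 = 19 bars.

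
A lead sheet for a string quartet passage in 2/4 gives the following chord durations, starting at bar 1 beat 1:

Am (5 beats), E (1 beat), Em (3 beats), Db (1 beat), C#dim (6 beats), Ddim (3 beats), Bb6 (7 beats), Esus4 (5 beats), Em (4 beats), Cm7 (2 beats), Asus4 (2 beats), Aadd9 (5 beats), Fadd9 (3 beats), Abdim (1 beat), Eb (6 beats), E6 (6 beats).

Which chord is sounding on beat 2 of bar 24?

Beat 2 of bar 24 is beat (24−1)×2 + 2 = 48 overall.
Running totals: Am ends at 5, E ends at 6, Em ends at 9, Db ends at 10, C#dim ends at 16, Ddim ends at 19, Bb6 ends at 26, Esus4 ends at 31, Em ends at 35, Cm7 ends at 37, Asus4 ends at 39, Aadd9 ends at 44, Fadd9 ends at 47, Abdim ends at 48.
Beat 48 falls within Abdim.

Abdim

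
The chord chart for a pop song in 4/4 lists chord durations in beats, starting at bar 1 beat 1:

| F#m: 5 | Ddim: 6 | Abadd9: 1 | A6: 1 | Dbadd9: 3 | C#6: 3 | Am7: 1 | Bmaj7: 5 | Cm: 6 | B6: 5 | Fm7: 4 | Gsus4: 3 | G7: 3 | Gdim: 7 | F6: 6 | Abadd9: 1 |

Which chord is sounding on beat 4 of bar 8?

B6

Beat 4 of bar 8 is beat (8−1)×4 + 4 = 32 overall.
Running totals: F#m ends at 5, Ddim ends at 11, Abadd9 ends at 12, A6 ends at 13, Dbadd9 ends at 16, C#6 ends at 19, Am7 ends at 20, Bmaj7 ends at 25, Cm ends at 31, B6 ends at 36.
Beat 32 falls within B6.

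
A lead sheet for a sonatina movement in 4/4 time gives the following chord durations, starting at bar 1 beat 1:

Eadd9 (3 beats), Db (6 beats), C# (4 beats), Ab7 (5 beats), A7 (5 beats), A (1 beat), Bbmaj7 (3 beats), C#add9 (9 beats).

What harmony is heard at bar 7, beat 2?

Bbmaj7

Beat 2 of bar 7 is beat (7−1)×4 + 2 = 26 overall.
Running totals: Eadd9 ends at 3, Db ends at 9, C# ends at 13, Ab7 ends at 18, A7 ends at 23, A ends at 24, Bbmaj7 ends at 27.
Beat 26 falls within Bbmaj7.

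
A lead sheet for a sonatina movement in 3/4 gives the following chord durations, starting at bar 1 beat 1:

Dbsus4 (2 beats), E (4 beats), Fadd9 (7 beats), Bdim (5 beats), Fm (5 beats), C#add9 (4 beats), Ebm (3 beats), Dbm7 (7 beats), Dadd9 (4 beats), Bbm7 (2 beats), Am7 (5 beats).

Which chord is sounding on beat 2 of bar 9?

Beat 2 of bar 9 is beat (9−1)×3 + 2 = 26 overall.
Running totals: Dbsus4 ends at 2, E ends at 6, Fadd9 ends at 13, Bdim ends at 18, Fm ends at 23, C#add9 ends at 27.
Beat 26 falls within C#add9.

C#add9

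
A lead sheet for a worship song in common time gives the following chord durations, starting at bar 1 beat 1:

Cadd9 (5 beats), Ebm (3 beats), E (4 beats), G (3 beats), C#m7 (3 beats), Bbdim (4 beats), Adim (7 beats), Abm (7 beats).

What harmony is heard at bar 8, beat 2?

Beat 2 of bar 8 is beat (8−1)×4 + 2 = 30 overall.
Running totals: Cadd9 ends at 5, Ebm ends at 8, E ends at 12, G ends at 15, C#m7 ends at 18, Bbdim ends at 22, Adim ends at 29, Abm ends at 36.
Beat 30 falls within Abm.

Abm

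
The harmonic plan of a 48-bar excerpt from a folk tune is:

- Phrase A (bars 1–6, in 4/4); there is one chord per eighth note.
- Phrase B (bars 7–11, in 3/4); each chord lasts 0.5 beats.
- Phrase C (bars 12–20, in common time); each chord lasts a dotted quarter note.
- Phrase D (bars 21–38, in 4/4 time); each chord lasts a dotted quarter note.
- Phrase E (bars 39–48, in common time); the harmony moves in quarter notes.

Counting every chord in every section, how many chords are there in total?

A has 24 beats and chords last 0.5 each, so 48 chords.
B has 15 beats and chords last 0.5 each, so 30 chords.
C has 36 beats and chords last 1.5 each, so 24 chords.
D has 72 beats and chords last 1.5 each, so 48 chords.
E has 40 beats and chords last 1 each, so 40 chords.
Total: 48 + 30 + 24 + 48 + 40 = 190.

190 chords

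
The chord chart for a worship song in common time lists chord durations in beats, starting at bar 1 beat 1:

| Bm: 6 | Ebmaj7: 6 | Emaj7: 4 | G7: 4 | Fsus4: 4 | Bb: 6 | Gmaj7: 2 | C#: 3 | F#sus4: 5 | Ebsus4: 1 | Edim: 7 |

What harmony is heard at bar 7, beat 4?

Bb

Beat 4 of bar 7 is beat (7−1)×4 + 4 = 28 overall.
Running totals: Bm ends at 6, Ebmaj7 ends at 12, Emaj7 ends at 16, G7 ends at 20, Fsus4 ends at 24, Bb ends at 30.
Beat 28 falls within Bb.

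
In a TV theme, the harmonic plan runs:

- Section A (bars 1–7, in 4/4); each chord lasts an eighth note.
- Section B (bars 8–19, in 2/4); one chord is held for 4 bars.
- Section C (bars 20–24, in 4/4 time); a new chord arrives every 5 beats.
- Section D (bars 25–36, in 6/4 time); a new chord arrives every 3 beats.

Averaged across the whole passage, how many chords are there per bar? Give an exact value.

A: 7 × 4 = 28 beats ÷ 0.5 = 56 chords.
B: 12 × 2 = 24 beats ÷ 8 = 3 chords.
C: 5 × 4 = 20 beats ÷ 5 = 4 chords.
D: 12 × 6 = 72 beats ÷ 3 = 24 chords.
Overall: 87 chords over 36 bars → 87/36 = 29/12 chords per bar.

29/12 chords per bar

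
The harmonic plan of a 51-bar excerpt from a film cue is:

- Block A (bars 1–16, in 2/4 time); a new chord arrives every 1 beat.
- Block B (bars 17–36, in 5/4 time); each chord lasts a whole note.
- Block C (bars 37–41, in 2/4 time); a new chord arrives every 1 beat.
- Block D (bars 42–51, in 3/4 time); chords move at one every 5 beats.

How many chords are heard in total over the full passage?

A: 16·2 = 32 beats, 32/1 = 32 chords.
B: 20·5 = 100 beats, 100/4 = 25 chords.
C: 5·2 = 10 beats, 10/1 = 10 chords.
D: 10·3 = 30 beats, 30/5 = 6 chords.
Total: 32 + 25 + 10 + 6 = 73.

73 chords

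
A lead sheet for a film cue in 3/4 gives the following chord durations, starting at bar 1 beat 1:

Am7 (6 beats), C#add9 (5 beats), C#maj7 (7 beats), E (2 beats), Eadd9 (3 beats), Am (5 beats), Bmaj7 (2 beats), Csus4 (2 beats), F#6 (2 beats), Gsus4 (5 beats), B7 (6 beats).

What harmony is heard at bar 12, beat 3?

Gsus4

Beat 3 of bar 12 is beat (12−1)×3 + 3 = 36 overall.
Running totals: Am7 ends at 6, C#add9 ends at 11, C#maj7 ends at 18, E ends at 20, Eadd9 ends at 23, Am ends at 28, Bmaj7 ends at 30, Csus4 ends at 32, F#6 ends at 34, Gsus4 ends at 39.
Beat 36 falls within Gsus4.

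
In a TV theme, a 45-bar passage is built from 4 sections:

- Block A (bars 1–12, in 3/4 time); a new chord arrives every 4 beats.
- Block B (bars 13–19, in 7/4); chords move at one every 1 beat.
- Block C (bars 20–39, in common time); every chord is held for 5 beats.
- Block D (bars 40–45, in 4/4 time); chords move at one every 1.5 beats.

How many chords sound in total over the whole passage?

A has 36 beats and chords last 4 each, so 9 chords.
B has 49 beats and chords last 1 each, so 49 chords.
C has 80 beats and chords last 5 each, so 16 chords.
D has 24 beats and chords last 1.5 each, so 16 chords.
Total: 9 + 49 + 16 + 16 = 90.

90 chords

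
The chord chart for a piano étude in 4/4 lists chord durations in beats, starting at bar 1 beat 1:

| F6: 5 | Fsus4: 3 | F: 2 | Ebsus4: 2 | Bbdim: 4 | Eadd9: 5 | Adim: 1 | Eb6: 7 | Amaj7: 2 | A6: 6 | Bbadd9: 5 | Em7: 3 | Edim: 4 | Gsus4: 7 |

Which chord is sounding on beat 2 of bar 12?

Edim

Beat 2 of bar 12 is beat (12−1)×4 + 2 = 46 overall.
Running totals: F6 ends at 5, Fsus4 ends at 8, F ends at 10, Ebsus4 ends at 12, Bbdim ends at 16, Eadd9 ends at 21, Adim ends at 22, Eb6 ends at 29, Amaj7 ends at 31, A6 ends at 37, Bbadd9 ends at 42, Em7 ends at 45, Edim ends at 49.
Beat 46 falls within Edim.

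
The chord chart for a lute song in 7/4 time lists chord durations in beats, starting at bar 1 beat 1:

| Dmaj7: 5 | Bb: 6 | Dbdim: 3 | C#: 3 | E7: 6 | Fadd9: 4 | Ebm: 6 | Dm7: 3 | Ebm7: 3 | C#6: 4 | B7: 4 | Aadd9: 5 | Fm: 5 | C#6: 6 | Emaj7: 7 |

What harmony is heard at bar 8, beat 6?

Fm

Beat 6 of bar 8 is beat (8−1)×7 + 6 = 55 overall.
Running totals: Dmaj7 ends at 5, Bb ends at 11, Dbdim ends at 14, C# ends at 17, E7 ends at 23, Fadd9 ends at 27, Ebm ends at 33, Dm7 ends at 36, Ebm7 ends at 39, C#6 ends at 43, B7 ends at 47, Aadd9 ends at 52, Fm ends at 57.
Beat 55 falls within Fm.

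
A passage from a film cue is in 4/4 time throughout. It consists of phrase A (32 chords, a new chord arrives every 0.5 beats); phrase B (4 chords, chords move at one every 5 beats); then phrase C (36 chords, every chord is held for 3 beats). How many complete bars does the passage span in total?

36 bars

A: 32 × 0.5 = 16 beats = 4 bars.
B: 4 × 5 = 20 beats = 5 bars.
C: 36 × 3 = 108 beats = 27 bars.
Total: 4 + 5 + 27 = 36 bars.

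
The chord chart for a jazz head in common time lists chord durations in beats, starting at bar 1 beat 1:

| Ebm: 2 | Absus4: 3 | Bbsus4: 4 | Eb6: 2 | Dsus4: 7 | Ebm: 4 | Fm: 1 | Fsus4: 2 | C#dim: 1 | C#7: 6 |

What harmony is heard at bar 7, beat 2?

Beat 2 of bar 7 is beat (7−1)×4 + 2 = 26 overall.
Running totals: Ebm ends at 2, Absus4 ends at 5, Bbsus4 ends at 9, Eb6 ends at 11, Dsus4 ends at 18, Ebm ends at 22, Fm ends at 23, Fsus4 ends at 25, C#dim ends at 26.
Beat 26 falls within C#dim.

C#dim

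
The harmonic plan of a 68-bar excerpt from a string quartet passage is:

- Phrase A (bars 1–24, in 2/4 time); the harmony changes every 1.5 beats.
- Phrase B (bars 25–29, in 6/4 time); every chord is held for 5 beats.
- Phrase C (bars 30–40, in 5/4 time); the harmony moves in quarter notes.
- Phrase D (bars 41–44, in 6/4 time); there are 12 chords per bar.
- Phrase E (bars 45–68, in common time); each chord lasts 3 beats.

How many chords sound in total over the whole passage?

173 chords

A: 24·2 = 48 beats, 48/1.5 = 32 chords.
B: 5·6 = 30 beats, 30/5 = 6 chords.
C: 11·5 = 55 beats, 55/1 = 55 chords.
D: 4·6 = 24 beats, 24/0.5 = 48 chords.
E: 24·4 = 96 beats, 96/3 = 32 chords.
Total: 32 + 6 + 55 + 48 + 32 = 173.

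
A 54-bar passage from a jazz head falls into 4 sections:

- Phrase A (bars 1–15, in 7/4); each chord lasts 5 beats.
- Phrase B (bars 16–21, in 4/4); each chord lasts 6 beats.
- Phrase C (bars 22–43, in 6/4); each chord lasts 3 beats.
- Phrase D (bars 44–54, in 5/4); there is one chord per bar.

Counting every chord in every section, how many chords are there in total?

80 chords

A: 15 bars × 7 beats = 105 beats; 5 beats/chord → 21 chords.
B: 6 bars × 4 beats = 24 beats; 6 beats/chord → 4 chords.
C: 22 bars × 6 beats = 132 beats; 3 beats/chord → 44 chords.
D: 11 bars × 5 beats = 55 beats; 5 beats/chord → 11 chords.
Total: 21 + 4 + 44 + 11 = 80.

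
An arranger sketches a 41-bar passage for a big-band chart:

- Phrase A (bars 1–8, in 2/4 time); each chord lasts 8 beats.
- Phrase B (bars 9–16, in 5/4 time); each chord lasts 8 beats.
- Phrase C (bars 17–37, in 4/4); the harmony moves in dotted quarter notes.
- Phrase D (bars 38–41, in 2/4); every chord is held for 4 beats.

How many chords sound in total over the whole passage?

A: 8·2 = 16 beats, 16/8 = 2 chords.
B: 8·5 = 40 beats, 40/8 = 5 chords.
C: 21·4 = 84 beats, 84/1.5 = 56 chords.
D: 4·2 = 8 beats, 8/4 = 2 chords.
Total: 2 + 5 + 56 + 2 = 65.

65 chords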